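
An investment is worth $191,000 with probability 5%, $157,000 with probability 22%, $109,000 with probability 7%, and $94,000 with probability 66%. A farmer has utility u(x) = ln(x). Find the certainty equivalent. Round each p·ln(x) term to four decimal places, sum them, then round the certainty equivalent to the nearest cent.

E[u] = 0.05·ln(191000) + 0.22·ln(157000) + 0.07·ln(109000) + 0.66·ln(94000) = 0.6080 + 2.6321 + 0.8119 + 7.5577 = 11.6097
CE = e^11.6097 ≈ 110161.20

$110,161.20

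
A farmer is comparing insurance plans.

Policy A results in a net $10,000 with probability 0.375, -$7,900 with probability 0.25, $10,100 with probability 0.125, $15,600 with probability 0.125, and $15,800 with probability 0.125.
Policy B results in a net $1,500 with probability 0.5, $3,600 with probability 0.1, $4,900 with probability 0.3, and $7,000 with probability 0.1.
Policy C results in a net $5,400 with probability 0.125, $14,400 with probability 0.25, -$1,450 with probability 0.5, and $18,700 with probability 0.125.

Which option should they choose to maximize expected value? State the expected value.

Policy A = 0.375 × 10000 + 0.25 × (-7900) + 0.125 × 10100 + 0.125 × 15600 + 0.125 × 15800 = 3750 − 1975 + 1262.5 + 1950 + 1975 = 6962.5
Policy B = 0.5 × 1500 + 0.1 × 3600 + 0.3 × 4900 + 0.1 × 7000 = 750 + 360 + 1470 + 700 = 3280
Policy C = 0.125 × 5400 + 0.25 × 14400 + 0.5 × (-1450) + 0.125 × 18700 = 675 + 3600 − 725 + 2337.5 = 5887.5

Policy A ($6,962.50)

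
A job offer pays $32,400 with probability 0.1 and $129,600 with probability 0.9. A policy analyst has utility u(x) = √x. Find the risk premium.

$2,916

E[u] = 0.1·√32400 + 0.9·√129600 = 0.1·180 + 0.9·360 = 342
CE = (342)² = 116964
Risk premium = EV − CE = 119880 − 116964 = 2916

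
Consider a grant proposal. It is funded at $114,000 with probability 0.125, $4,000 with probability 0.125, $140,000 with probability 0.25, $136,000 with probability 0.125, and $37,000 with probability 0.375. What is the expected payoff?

EV = 0.125 × 114000 + 0.125 × 4000 + 0.25 × 140000 + 0.125 × 136000 + 0.375 × 37000 = 14250 + 500 + 35000 + 17000 + 13875 = 80625

$80,625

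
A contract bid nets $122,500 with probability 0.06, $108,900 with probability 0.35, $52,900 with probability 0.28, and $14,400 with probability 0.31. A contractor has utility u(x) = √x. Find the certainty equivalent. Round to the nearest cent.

E[u] = 0.06·√122500 + 0.35·√108900 + 0.28·√52900 + 0.31·√14400 = 0.06·350 + 0.35·330 + 0.28·230 + 0.31·120 = 238.1
CE = (238.1)² = 56691.61

$56,691.61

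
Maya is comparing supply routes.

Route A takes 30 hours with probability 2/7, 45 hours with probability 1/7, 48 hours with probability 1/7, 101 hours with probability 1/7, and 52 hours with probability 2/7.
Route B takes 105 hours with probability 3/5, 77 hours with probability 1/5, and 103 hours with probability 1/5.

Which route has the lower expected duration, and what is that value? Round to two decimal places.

Route A (51.14 hours)

Route A = 2/7 × 30 + 1/7 × 45 + 1/7 × 48 + 1/7 × 101 + 2/7 × 52 = 8.5714 + 6.4286 + 6.8571 + 14.4286 + 14.8571 = 51.1429
Route B = 3/5 × 105 + 1/5 × 77 + 1/5 × 103 = 63 + 15.4 + 20.6 = 99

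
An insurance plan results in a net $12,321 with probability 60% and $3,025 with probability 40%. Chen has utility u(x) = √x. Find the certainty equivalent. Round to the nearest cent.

$7,849.96

E[u] = 0.6·√12321 + 0.4·√3025 = 0.6·111 + 0.4·55 = 88.6
CE = (88.6)² = 7849.96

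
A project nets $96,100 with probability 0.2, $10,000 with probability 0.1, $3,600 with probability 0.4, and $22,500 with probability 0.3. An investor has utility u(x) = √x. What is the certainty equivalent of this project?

E[u] = 0.2·√96100 + 0.1·√10000 + 0.4·√3600 + 0.3·√22500 = 0.2·310 + 0.1·100 + 0.4·60 + 0.3·150 = 141
CE = (141)² = 19881

$19,881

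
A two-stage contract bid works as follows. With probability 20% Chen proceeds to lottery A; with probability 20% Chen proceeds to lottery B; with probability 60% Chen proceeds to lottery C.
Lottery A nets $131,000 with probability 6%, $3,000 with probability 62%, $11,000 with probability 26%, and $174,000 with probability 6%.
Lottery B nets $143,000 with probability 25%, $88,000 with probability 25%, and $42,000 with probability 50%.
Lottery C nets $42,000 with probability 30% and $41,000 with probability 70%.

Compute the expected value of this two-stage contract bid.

EV(A) = 0.06 × 131000 + 0.62 × 3000 + 0.26 × 11000 + 0.06 × 174000 = 7860 + 1860 + 2860 + 10440 = 23020
EV(B) = 0.25 × 143000 + 0.25 × 88000 + 0.5 × 42000 = 35750 + 22000 + 21000 = 78750
EV(C) = 0.3 × 42000 + 0.7 × 41000 = 12600 + 28700 = 41300
Overall = 0.2 × 23020 + 0.2 × 78750 + 0.6 × 41300 = 4604 + 15750 + 24780 = 45134

$45,134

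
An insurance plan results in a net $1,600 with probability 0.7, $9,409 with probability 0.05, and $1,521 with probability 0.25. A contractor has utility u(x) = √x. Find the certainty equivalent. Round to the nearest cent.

E[u] = 0.7·√1600 + 0.05·√9409 + 0.25·√1521 = 0.7·40 + 0.05·97 + 0.25·39 = 42.6
CE = (42.6)² = 1814.76

$1,814.76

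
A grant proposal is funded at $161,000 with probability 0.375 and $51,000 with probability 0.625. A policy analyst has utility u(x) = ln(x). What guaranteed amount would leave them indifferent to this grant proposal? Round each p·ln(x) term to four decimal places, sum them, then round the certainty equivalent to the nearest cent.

$78,480.07

E[u] = 0.375·ln(161000) + 0.625·ln(51000) = 4.4959 + 6.7747 = 11.2706
CE = e^11.2706 ≈ 78480.07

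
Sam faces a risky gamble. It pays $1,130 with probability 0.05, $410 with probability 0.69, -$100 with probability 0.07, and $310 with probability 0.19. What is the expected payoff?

$391.30

EV = 0.05 × 1130 + 0.69 × 410 + 0.07 × (-100) + 0.19 × 310 = 56.5 + 282.9 − 7 + 58.9 = 391.3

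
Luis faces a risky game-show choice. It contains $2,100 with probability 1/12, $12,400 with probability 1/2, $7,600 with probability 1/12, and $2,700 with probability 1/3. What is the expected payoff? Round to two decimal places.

$7,908.33

EV = 1/12 × 2100 + 1/2 × 12400 + 1/12 × 7600 + 1/3 × 2700 = 175 + 6200 + 633.3333 + 900 = 7908.3333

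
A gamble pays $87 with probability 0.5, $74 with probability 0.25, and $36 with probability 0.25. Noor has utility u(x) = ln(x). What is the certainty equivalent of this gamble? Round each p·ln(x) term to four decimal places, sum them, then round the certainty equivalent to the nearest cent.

E[u] = 0.5·ln(87) + 0.25·ln(74) + 0.25·ln(36) = 2.2330 + 1.0760 + 0.8959 = 4.2049
CE = e^4.2049 ≈ 67.01

$67.01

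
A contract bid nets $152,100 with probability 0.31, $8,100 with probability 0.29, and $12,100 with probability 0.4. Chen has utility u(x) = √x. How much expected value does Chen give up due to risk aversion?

E[u] = 0.31·√152100 + 0.29·√8100 + 0.4·√12100 = 0.31·390 + 0.29·90 + 0.4·110 = 191
CE = (191)² = 36481
Risk premium = EV − CE = 54340 − 36481 = 17859

$17,859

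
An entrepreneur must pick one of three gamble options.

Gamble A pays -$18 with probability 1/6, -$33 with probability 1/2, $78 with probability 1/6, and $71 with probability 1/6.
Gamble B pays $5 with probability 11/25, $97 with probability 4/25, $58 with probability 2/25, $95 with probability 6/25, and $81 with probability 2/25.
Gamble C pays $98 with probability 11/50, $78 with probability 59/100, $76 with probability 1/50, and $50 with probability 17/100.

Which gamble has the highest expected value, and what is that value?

Gamble C ($77.60)

Gamble A = 1/6 × (-18) + 1/2 × (-33) + 1/6 × 78 + 1/6 × 71 = -3 − 16.5 + 13 + 11.8333 = 5.3333
Gamble B = 11/25 × 5 + 4/25 × 97 + 2/25 × 58 + 6/25 × 95 + 2/25 × 81 = 2.2 + 15.52 + 4.64 + 22.8 + 6.48 = 51.64
Gamble C = 11/50 × 98 + 59/100 × 78 + 1/50 × 76 + 17/100 × 50 = 21.56 + 46.02 + 1.52 + 8.5 = 77.6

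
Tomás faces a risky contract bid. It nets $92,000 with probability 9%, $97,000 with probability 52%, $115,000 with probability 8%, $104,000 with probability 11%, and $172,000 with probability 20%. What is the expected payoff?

$113,760

EV = 0.09 × 92000 + 0.52 × 97000 + 0.08 × 115000 + 0.11 × 104000 + 0.2 × 172000 = 8280 + 50440 + 9200 + 11440 + 34400 = 113760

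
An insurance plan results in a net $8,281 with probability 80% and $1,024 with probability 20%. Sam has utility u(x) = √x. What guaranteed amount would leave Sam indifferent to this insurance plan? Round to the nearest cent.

$6,272.64

E[u] = 0.8·√8281 + 0.2·√1024 = 0.8·91 + 0.2·32 = 79.2
CE = (79.2)² = 6272.64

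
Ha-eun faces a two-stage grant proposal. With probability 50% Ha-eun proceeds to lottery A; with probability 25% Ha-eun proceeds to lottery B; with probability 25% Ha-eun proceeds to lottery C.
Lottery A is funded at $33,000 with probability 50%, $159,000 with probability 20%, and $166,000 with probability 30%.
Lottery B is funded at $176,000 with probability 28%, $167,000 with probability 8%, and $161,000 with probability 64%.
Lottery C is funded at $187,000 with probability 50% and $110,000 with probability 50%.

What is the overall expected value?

$127,595

EV(A) = 0.5 × 33000 + 0.2 × 159000 + 0.3 × 166000 = 16500 + 31800 + 49800 = 98100
EV(B) = 0.28 × 176000 + 0.08 × 167000 + 0.64 × 161000 = 49280 + 13360 + 103040 = 165680
EV(C) = 0.5 × 187000 + 0.5 × 110000 = 93500 + 55000 = 148500
Overall = 0.5 × 98100 + 0.25 × 165680 + 0.25 × 148500 = 49050 + 41420 + 37125 = 127595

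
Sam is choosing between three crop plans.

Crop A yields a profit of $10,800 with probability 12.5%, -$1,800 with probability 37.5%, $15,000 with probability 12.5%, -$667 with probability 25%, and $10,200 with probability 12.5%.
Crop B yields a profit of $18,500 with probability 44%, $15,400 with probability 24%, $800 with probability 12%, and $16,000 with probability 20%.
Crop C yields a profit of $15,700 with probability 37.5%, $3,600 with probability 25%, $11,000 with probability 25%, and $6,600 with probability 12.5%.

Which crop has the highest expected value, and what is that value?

Crop A = 0.125 × 10800 + 0.375 × (-1800) + 0.125 × 15000 + 0.25 × (-667) + 0.125 × 10200 = 1350 − 675 + 1875 − 166.75 + 1275 = 3658.25
Crop B = 0.44 × 18500 + 0.24 × 15400 + 0.12 × 800 + 0.2 × 16000 = 8140 + 3696 + 96 + 3200 = 15132
Crop C = 0.375 × 15700 + 0.25 × 3600 + 0.25 × 11000 + 0.125 × 6600 = 5887.5 + 900 + 2750 + 825 = 10362.5

Crop B ($15,132)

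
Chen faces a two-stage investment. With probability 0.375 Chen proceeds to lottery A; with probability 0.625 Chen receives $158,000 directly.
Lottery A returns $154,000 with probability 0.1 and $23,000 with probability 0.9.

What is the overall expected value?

EV(A) = 0.1 × 154000 + 0.9 × 23000 = 15400 + 20700 = 36100
Branch B: 158000 (certain)
Overall = 0.375 × 36100 + 0.625 × 158000 = 13537.5 + 98750 = 112287.5

$112,287.50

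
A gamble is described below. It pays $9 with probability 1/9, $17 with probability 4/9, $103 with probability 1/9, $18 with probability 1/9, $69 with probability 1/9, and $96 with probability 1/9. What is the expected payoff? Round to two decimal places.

$40.33

EV = 1/9 × 9 + 4/9 × 17 + 1/9 × 103 + 1/9 × 18 + 1/9 × 69 + 1/9 × 96 = 1 + 7.5556 + 11.4444 + 2 + 7.6667 + 10.6667 = 40.3333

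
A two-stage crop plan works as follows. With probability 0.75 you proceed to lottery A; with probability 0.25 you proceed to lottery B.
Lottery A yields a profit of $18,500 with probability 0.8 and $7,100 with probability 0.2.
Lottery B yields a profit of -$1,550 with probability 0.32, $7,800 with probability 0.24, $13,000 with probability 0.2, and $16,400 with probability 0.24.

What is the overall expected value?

$14,143

EV(A) = 0.8 × 18500 + 0.2 × 7100 = 14800 + 1420 = 16220
EV(B) = 0.32 × (-1550) + 0.24 × 7800 + 0.2 × 13000 + 0.24 × 16400 = -496 + 1872 + 2600 + 3936 = 7912
Overall = 0.75 × 16220 + 0.25 × 7912 = 12165 + 1978 = 14143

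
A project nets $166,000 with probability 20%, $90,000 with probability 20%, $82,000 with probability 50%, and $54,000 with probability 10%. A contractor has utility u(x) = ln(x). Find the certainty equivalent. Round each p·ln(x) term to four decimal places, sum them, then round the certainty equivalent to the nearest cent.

E[u] = 0.2·ln(166000) + 0.2·ln(90000) + 0.5·ln(82000) + 0.1·ln(54000) = 2.4039 + 2.2815 + 5.6572 + 1.0897 = 11.4323
CE = e^11.4323 ≈ 92253.91

$92,253.91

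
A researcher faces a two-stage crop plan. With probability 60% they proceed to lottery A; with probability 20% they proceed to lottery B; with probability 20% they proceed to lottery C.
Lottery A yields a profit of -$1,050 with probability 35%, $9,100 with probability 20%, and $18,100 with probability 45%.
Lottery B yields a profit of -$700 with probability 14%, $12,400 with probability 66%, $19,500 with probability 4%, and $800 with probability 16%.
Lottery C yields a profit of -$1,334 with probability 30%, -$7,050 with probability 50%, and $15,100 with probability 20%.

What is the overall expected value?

EV(A) = 0.35 × (-1050) + 0.2 × 9100 + 0.45 × 18100 = -367.5 + 1820 + 8145 = 9597.5
EV(B) = 0.14 × (-700) + 0.66 × 12400 + 0.04 × 19500 + 0.16 × 800 = -98 + 8184 + 780 + 128 = 8994
EV(C) = 0.3 × (-1334) + 0.5 × (-7050) + 0.2 × 15100 = -400.2 − 3525 + 3020 = -905.2
Overall = 0.6 × 9597.5 + 0.2 × 8994 + 0.2 × (-905.2) = 5758.5 + 1798.8 − 181.04 = 7376.26

$7,376.26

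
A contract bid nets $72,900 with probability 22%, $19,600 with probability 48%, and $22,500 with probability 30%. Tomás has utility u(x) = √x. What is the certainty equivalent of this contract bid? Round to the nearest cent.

E[u] = 0.22·√72900 + 0.48·√19600 + 0.3·√22500 = 0.22·270 + 0.48·140 + 0.3·150 = 171.6
CE = (171.6)² = 29446.56

$29,446.56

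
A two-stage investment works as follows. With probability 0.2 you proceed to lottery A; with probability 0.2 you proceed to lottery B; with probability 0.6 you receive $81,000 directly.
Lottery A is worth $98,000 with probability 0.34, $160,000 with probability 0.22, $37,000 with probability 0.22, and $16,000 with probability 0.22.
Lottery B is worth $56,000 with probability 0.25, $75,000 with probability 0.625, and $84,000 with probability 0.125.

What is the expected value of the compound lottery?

EV(A) = 0.34 × 98000 + 0.22 × 160000 + 0.22 × 37000 + 0.22 × 16000 = 33320 + 35200 + 8140 + 3520 = 80180
EV(B) = 0.25 × 56000 + 0.625 × 75000 + 0.125 × 84000 = 14000 + 46875 + 10500 = 71375
Branch C: 81000 (certain)
Overall = 0.2 × 80180 + 0.2 × 71375 + 0.6 × 81000 = 16036 + 14275 + 48600 = 78911

$78,911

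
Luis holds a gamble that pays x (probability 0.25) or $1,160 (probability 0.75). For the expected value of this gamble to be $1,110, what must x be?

0.25·x + 0.75·1160 = 1110
0.25·x = 1110 − 870 = 240
x = 240 / 0.25 = 960

x = $960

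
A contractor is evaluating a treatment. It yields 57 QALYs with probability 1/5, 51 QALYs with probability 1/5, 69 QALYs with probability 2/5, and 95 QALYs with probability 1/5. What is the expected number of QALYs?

68.2 QALYs

EV = 1/5 × 57 + 1/5 × 51 + 2/5 × 69 + 1/5 × 95 = 11.4 + 10.2 + 27.6 + 19 = 68.2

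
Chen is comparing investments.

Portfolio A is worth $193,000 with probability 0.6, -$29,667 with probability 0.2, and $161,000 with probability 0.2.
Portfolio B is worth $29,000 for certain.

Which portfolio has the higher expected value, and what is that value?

Portfolio A ($142,066.60)

Portfolio A = 0.6 × 193000 + 0.2 × (-29667) + 0.2 × 161000 = 115800 − 5933.4 + 32200 = 142066.6
Portfolio B: 29000 (certain)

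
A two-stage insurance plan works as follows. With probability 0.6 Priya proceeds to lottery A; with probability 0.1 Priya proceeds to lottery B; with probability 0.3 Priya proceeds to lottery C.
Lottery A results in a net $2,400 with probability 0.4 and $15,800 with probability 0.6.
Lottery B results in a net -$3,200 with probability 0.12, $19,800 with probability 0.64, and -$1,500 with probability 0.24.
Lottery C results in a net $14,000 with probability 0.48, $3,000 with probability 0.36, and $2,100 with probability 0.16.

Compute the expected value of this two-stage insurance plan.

EV(A) = 0.4 × 2400 + 0.6 × 15800 = 960 + 9480 = 10440
EV(B) = 0.12 × (-3200) + 0.64 × 19800 + 0.24 × (-1500) = -384 + 12672 − 360 = 11928
EV(C) = 0.48 × 14000 + 0.36 × 3000 + 0.16 × 2100 = 6720 + 1080 + 336 = 8136
Overall = 0.6 × 10440 + 0.1 × 11928 + 0.3 × 8136 = 6264 + 1192.8 + 2440.8 = 9897.6

$9,897.60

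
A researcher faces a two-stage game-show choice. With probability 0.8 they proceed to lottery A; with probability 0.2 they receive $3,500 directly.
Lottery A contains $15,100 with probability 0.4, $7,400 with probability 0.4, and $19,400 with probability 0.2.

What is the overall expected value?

EV(A) = 0.4 × 15100 + 0.4 × 7400 + 0.2 × 19400 = 6040 + 2960 + 3880 = 12880
Branch B: 3500 (certain)
Overall = 0.8 × 12880 + 0.2 × 3500 = 10304 + 700 = 11004

$11,004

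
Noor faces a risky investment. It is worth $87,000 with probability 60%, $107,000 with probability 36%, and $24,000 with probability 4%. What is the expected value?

EV = 0.6 × 87000 + 0.36 × 107000 + 0.04 × 24000 = 52200 + 38520 + 960 = 91680

$91,680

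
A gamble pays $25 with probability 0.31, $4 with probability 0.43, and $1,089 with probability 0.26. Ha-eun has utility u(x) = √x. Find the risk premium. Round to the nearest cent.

E[u] = 0.31·√25 + 0.43·√4 + 0.26·√1089 = 0.31·5 + 0.43·2 + 0.26·33 = 10.99
CE = (10.99)² = 120.7801
Risk premium = EV − CE = 292.61 − 120.7801 = 171.8299

$171.83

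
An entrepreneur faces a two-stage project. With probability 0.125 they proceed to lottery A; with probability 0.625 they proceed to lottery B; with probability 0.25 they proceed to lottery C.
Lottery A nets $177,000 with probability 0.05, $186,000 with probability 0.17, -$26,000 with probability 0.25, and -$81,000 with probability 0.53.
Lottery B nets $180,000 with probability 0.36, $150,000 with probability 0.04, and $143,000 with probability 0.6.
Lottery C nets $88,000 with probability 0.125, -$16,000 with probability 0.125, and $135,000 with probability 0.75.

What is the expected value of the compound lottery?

EV(A) = 0.05 × 177000 + 0.17 × 186000 + 0.25 × (-26000) + 0.53 × (-81000) = 8850 + 31620 − 6500 − 42930 = -8960
EV(B) = 0.36 × 180000 + 0.04 × 150000 + 0.6 × 143000 = 64800 + 6000 + 85800 = 156600
EV(C) = 0.125 × 88000 + 0.125 × (-16000) + 0.75 × 135000 = 11000 − 2000 + 101250 = 110250
Overall = 0.125 × (-8960) + 0.625 × 156600 + 0.25 × 110250 = -1120 + 97875 + 27562.5 = 124317.5

$124,317.50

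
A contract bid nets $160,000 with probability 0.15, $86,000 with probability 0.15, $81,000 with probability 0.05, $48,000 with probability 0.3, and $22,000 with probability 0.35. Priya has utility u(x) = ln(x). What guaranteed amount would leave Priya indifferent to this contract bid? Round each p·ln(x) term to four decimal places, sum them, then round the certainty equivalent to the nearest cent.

E[u] = 0.15·ln(160000) + 0.15·ln(86000) + 0.05·ln(81000) + 0.3·ln(48000) + 0.35·ln(22000) = 1.7974 + 1.7043 + 0.5651 + 3.2337 + 3.4996 = 10.8001
CE = e^10.8001 ≈ 49025.70

$49,025.70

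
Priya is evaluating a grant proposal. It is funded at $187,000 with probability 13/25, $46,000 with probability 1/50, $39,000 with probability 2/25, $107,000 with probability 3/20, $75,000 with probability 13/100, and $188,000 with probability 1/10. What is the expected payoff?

EV = 13/25 × 187000 + 1/50 × 46000 + 2/25 × 39000 + 3/20 × 107000 + 13/100 × 75000 + 1/10 × 188000 = 97240 + 920 + 3120 + 16050 + 9750 + 18800 = 145880

$145,880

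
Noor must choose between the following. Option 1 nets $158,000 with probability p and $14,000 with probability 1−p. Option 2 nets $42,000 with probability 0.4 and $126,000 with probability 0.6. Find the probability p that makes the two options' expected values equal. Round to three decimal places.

p = 0.544

EV(Option 2) = 0.4 × 42000 + 0.6 × 126000 = 16800 + 75600 = 92400
p·158000 + (1−p)·14000 = 92400
144000p + 14000 = 92400
p = (92400 − 14000) / 144000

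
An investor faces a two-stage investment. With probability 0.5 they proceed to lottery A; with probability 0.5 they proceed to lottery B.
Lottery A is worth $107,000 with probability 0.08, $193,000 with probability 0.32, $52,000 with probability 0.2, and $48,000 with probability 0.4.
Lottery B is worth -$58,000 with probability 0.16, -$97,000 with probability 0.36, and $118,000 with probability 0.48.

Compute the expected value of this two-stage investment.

$56,180

EV(A) = 0.08 × 107000 + 0.32 × 193000 + 0.2 × 52000 + 0.4 × 48000 = 8560 + 61760 + 10400 + 19200 = 99920
EV(B) = 0.16 × (-58000) + 0.36 × (-97000) + 0.48 × 118000 = -9280 − 34920 + 56640 = 12440
Overall = 0.5 × 99920 + 0.5 × 12440 = 49960 + 6220 = 56180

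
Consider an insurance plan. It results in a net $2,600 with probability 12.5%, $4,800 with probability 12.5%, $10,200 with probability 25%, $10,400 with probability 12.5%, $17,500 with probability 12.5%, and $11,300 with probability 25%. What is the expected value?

$9,787.50

EV = 0.125 × 2600 + 0.125 × 4800 + 0.25 × 10200 + 0.125 × 10400 + 0.125 × 17500 + 0.25 × 11300 = 325 + 600 + 2550 + 1300 + 2187.5 + 2825 = 9787.5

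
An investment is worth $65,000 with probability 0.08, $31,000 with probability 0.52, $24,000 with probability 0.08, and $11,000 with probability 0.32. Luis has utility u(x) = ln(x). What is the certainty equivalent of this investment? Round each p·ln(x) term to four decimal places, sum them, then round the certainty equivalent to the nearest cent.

$23,132.64

E[u] = 0.08·ln(65000) + 0.52·ln(31000) + 0.08·ln(24000) + 0.32·ln(11000) = 0.8866 + 5.3777 + 0.8069 + 2.9778 = 10.0490
CE = e^10.0490 ≈ 23132.64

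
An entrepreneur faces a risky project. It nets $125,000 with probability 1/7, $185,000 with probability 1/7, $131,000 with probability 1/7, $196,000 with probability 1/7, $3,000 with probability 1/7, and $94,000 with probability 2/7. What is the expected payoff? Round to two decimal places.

$118,285.71

EV = 1/7 × 125000 + 1/7 × 185000 + 1/7 × 131000 + 1/7 × 196000 + 1/7 × 3000 + 2/7 × 94000 = 17857.1429 + 26428.5714 + 18714.2857 + 28000 + 428.5714 + 26857.1429 = 118285.7143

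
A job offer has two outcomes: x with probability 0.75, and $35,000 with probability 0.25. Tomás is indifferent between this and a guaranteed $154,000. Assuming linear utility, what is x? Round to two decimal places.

0.75·x + 0.25·35000 = 154000
0.75·x = 154000 − 8750 = 145250
x = 145250 / 0.75 = 193666.6667

x = $193,666.67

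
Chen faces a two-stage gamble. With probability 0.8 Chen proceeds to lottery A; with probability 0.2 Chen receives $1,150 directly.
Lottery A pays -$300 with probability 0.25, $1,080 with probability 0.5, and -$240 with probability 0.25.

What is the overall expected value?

EV(A) = 0.25 × (-300) + 0.5 × 1080 + 0.25 × (-240) = -75 + 540 − 60 = 405
Branch B: 1150 (certain)
Overall = 0.8 × 405 + 0.2 × 1150 = 324 + 230 = 554

$554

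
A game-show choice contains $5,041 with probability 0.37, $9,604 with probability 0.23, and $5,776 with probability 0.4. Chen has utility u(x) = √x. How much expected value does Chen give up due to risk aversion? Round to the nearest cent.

$110.27

E[u] = 0.37·√5041 + 0.23·√9604 + 0.4·√5776 = 0.37·71 + 0.23·98 + 0.4·76 = 79.21
CE = (79.21)² = 6274.2241
Risk premium = EV − CE = 6384.49 − 6274.2241 = 110.2659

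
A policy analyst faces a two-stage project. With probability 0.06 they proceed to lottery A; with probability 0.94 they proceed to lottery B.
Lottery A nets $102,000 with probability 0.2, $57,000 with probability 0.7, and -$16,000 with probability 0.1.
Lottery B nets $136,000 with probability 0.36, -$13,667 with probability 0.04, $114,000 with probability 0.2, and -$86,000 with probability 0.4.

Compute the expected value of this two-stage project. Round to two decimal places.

EV(A) = 0.2 × 102000 + 0.7 × 57000 + 0.1 × (-16000) = 20400 + 39900 − 1600 = 58700
EV(B) = 0.36 × 136000 + 0.04 × (-13667) + 0.2 × 114000 + 0.4 × (-86000) = 48960 − 546.68 + 22800 − 34400 = 36813.32
Overall = 0.06 × 58700 + 0.94 × 36813.32 = 3522 + 34604.5208 = 38126.5208

$38,126.52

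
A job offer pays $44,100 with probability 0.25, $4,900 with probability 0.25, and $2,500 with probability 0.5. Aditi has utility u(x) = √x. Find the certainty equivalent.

E[u] = 0.25·√44100 + 0.25·√4900 + 0.5·√2500 = 0.25·210 + 0.25·70 + 0.5·50 = 95
CE = (95)² = 9025

$9,025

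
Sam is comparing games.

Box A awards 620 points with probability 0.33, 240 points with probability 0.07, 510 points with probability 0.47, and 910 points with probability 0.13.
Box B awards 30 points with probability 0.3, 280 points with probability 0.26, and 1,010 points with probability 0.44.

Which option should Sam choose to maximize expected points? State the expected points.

Box A = 0.33 × 620 + 0.07 × 240 + 0.47 × 510 + 0.13 × 910 = 204.6 + 16.8 + 239.7 + 118.3 = 579.4
Box B = 0.3 × 30 + 0.26 × 280 + 0.44 × 1010 = 9 + 72.8 + 444.4 = 526.2

Box A (579.4 points)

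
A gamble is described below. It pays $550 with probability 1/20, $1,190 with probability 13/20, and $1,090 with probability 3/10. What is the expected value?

$1,128

EV = 1/20 × 550 + 13/20 × 1190 + 3/10 × 1090 = 27.5 + 773.5 + 327 = 1128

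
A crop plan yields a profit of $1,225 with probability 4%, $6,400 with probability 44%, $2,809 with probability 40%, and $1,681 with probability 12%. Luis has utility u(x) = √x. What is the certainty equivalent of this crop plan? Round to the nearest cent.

E[u] = 0.04·√1225 + 0.44·√6400 + 0.4·√2809 + 0.12·√1681 = 0.04·35 + 0.44·80 + 0.4·53 + 0.12·41 = 62.72
CE = (62.72)² = 3933.7984

$3,933.80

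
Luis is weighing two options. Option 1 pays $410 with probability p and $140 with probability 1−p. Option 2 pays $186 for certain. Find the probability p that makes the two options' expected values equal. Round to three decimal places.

p = 0.170

p·410 + (1−p)·140 = 186
270p + 140 = 186
p = (186 − 140) / 270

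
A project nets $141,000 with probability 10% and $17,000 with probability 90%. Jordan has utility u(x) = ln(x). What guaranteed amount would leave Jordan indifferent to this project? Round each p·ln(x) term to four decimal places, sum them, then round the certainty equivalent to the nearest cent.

E[u] = 0.1·ln(141000) + 0.9·ln(17000) = 1.1857 + 8.7669 = 9.9526
CE = e^9.9526 ≈ 21006.77

$21,006.77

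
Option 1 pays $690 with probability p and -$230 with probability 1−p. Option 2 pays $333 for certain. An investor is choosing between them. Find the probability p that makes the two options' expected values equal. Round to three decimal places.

p·690 + (1−p)·(-230) = 333
920p − 230 = 333
p = (333 + 230) / 920

p = 0.612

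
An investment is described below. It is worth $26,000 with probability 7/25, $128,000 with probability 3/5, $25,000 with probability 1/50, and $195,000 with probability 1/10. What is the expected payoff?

EV = 7/25 × 26000 + 3/5 × 128000 + 1/50 × 25000 + 1/10 × 195000 = 7280 + 76800 + 500 + 19500 = 104080

$104,080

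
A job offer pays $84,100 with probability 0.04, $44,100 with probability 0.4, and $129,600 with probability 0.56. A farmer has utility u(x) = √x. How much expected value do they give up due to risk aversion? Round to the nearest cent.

E[u] = 0.04·√84100 + 0.4·√44100 + 0.56·√129600 = 0.04·290 + 0.4·210 + 0.56·360 = 297.2
CE = (297.2)² = 88327.84
Risk premium = EV − CE = 93580 − 88327.84 = 5252.16

$5,252.16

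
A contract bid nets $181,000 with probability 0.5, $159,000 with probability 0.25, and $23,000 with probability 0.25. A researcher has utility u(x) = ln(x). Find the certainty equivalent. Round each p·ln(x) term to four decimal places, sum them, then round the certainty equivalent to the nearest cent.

E[u] = 0.5·ln(181000) + 0.25·ln(159000) + 0.25·ln(23000) = 6.0531 + 2.9942 + 2.5108 = 11.5581
CE = e^11.5581 ≈ 104621.04

$104,621.04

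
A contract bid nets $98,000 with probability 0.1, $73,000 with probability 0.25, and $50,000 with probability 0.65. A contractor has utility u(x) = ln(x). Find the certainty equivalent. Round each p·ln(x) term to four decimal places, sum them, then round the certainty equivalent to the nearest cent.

$58,794.29

E[u] = 0.1·ln(98000) + 0.25·ln(73000) + 0.65·ln(50000) = 1.1493 + 2.7996 + 7.0329 = 10.9818
CE = e^10.9818 ≈ 58794.29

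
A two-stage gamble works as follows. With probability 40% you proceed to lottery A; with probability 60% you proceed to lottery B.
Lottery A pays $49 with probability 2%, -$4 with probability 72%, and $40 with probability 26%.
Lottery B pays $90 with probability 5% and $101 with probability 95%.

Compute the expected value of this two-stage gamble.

$63.67

EV(A) = 0.02 × 49 + 0.72 × (-4) + 0.26 × 40 = 0.98 − 2.88 + 10.4 = 8.5
EV(B) = 0.05 × 90 + 0.95 × 101 = 4.5 + 95.95 = 100.45
Overall = 0.4 × 8.5 + 0.6 × 100.45 = 3.4 + 60.27 = 63.67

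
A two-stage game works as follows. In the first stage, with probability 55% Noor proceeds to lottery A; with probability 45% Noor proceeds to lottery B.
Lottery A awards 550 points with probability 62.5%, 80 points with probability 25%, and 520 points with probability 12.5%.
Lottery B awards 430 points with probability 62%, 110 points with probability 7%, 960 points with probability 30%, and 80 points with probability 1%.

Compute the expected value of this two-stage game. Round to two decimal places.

489.21 points

EV(A) = 0.625 × 550 + 0.25 × 80 + 0.125 × 520 = 343.75 + 20 + 65 = 428.75
EV(B) = 0.62 × 430 + 0.07 × 110 + 0.3 × 960 + 0.01 × 80 = 266.6 + 7.7 + 288 + 0.8 = 563.1
Overall = 0.55 × 428.75 + 0.45 × 563.1 = 235.8125 + 253.395 = 489.2075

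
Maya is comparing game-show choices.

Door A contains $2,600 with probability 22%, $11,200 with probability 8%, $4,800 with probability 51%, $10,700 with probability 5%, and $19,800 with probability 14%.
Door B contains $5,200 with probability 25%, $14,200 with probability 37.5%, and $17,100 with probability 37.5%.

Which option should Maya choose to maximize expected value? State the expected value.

Door A = 0.22 × 2600 + 0.08 × 11200 + 0.51 × 4800 + 0.05 × 10700 + 0.14 × 19800 = 572 + 896 + 2448 + 535 + 2772 = 7223
Door B = 0.25 × 5200 + 0.375 × 14200 + 0.375 × 17100 = 1300 + 5325 + 6412.5 = 13037.5

Door B ($13,037.50)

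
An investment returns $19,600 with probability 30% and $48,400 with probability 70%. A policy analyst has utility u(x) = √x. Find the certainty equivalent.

E[u] = 0.3·√19600 + 0.7·√48400 = 0.3·140 + 0.7·220 = 196
CE = (196)² = 38416

$38,416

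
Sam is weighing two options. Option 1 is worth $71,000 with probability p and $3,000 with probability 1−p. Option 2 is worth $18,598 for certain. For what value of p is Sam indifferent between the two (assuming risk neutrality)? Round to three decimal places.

p·71000 + (1−p)·3000 = 18598
68000p + 3000 = 18598
p = (18598 − 3000) / 68000

p = 0.229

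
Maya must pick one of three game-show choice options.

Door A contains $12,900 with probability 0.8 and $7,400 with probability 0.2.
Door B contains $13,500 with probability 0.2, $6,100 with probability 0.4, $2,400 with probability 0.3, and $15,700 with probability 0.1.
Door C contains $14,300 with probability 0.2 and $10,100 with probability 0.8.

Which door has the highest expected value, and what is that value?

Door A = 0.8 × 12900 + 0.2 × 7400 = 10320 + 1480 = 11800
Door B = 0.2 × 13500 + 0.4 × 6100 + 0.3 × 2400 + 0.1 × 15700 = 2700 + 2440 + 720 + 1570 = 7430
Door C = 0.2 × 14300 + 0.8 × 10100 = 2860 + 8080 = 10940

Door A ($11,800)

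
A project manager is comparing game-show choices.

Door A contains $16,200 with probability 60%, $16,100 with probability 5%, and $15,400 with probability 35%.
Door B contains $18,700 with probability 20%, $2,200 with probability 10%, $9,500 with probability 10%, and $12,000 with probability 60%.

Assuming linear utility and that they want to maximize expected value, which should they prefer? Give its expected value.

Door A = 0.6 × 16200 + 0.05 × 16100 + 0.35 × 15400 = 9720 + 805 + 5390 = 15915
Door B = 0.2 × 18700 + 0.1 × 2200 + 0.1 × 9500 + 0.6 × 12000 = 3740 + 220 + 950 + 7200 = 12110

Door A ($15,915)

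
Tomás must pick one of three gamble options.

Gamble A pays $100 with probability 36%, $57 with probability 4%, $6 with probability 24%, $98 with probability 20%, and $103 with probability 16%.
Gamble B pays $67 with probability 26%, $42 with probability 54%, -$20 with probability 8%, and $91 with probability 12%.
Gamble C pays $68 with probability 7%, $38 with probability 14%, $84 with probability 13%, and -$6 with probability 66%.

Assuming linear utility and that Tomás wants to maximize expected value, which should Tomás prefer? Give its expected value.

Gamble A = 0.36 × 100 + 0.04 × 57 + 0.24 × 6 + 0.2 × 98 + 0.16 × 103 = 36 + 2.28 + 1.44 + 19.6 + 16.48 = 75.8
Gamble B = 0.26 × 67 + 0.54 × 42 + 0.08 × (-20) + 0.12 × 91 = 17.42 + 22.68 − 1.6 + 10.92 = 49.42
Gamble C = 0.07 × 68 + 0.14 × 38 + 0.13 × 84 + 0.66 × (-6) = 4.76 + 5.32 + 10.92 − 3.96 = 17.04

Gamble A ($75.80)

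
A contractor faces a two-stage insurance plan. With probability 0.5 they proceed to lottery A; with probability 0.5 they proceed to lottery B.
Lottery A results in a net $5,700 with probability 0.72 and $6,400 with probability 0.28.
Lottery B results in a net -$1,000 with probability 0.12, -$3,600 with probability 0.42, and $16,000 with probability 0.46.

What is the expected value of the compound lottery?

EV(A) = 0.72 × 5700 + 0.28 × 6400 = 4104 + 1792 = 5896
EV(B) = 0.12 × (-1000) + 0.42 × (-3600) + 0.46 × 16000 = -120 − 1512 + 7360 = 5728
Overall = 0.5 × 5896 + 0.5 × 5728 = 2948 + 2864 = 5812

$5,812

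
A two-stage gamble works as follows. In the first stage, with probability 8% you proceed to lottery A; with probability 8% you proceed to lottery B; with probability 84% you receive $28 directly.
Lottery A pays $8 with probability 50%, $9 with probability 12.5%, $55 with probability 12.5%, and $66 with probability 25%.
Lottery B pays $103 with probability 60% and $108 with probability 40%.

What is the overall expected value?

EV(A) = 0.5 × 8 + 0.125 × 9 + 0.125 × 55 + 0.25 × 66 = 4 + 1.125 + 6.875 + 16.5 = 28.5
EV(B) = 0.6 × 103 + 0.4 × 108 = 61.8 + 43.2 = 105
Branch C: 28 (certain)
Overall = 0.08 × 28.5 + 0.08 × 105 + 0.84 × 28 = 2.28 + 8.4 + 23.52 = 34.2

$34.20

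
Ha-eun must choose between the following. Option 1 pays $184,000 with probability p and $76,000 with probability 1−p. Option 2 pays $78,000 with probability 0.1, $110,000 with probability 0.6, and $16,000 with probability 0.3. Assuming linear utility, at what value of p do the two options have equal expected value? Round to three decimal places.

p = 0.024

EV(Option 2) = 0.1 × 78000 + 0.6 × 110000 + 0.3 × 16000 = 7800 + 66000 + 4800 = 78600
p·184000 + (1−p)·76000 = 78600
108000p + 76000 = 78600
p = (78600 − 76000) / 108000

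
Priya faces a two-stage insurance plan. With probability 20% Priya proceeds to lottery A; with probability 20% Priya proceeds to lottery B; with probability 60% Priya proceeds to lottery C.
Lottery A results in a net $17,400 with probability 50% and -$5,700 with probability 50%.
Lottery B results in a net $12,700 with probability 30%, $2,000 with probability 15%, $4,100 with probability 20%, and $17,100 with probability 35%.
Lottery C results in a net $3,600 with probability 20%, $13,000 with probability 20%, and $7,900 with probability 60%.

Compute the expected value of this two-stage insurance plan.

EV(A) = 0.5 × 17400 + 0.5 × (-5700) = 8700 − 2850 = 5850
EV(B) = 0.3 × 12700 + 0.15 × 2000 + 0.2 × 4100 + 0.35 × 17100 = 3810 + 300 + 820 + 5985 = 10915
EV(C) = 0.2 × 3600 + 0.2 × 13000 + 0.6 × 7900 = 720 + 2600 + 4740 = 8060
Overall = 0.2 × 5850 + 0.2 × 10915 + 0.6 × 8060 = 1170 + 2183 + 4836 = 8189

$8,189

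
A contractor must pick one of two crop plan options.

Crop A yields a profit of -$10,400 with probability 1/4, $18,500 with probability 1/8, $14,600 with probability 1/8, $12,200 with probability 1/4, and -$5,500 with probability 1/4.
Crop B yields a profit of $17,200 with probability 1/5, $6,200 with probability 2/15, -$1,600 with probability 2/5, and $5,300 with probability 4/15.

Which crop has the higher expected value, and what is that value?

Crop B ($5,040)

Crop A = 1/4 × (-10400) + 1/8 × 18500 + 1/8 × 14600 + 1/4 × 12200 + 1/4 × (-5500) = -2600 + 2312.5 + 1825 + 3050 − 1375 = 3212.5
Crop B = 1/5 × 17200 + 2/15 × 6200 + 2/5 × (-1600) + 4/15 × 5300 = 3440 + 826.6667 − 640 + 1413.3333 = 5040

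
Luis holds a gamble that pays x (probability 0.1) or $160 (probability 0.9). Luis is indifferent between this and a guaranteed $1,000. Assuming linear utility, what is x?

x = $8,560

0.1·x + 0.9·160 = 1000
0.1·x = 1000 − 144 = 856
x = 856 / 0.1 = 8560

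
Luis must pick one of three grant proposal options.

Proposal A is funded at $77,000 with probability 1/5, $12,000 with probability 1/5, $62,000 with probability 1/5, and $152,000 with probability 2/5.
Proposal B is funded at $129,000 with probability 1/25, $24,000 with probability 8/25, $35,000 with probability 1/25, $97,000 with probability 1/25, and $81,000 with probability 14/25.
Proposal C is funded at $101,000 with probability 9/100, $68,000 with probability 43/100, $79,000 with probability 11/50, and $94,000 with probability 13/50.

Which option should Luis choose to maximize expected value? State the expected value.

Proposal A ($91,000)

Proposal A = 1/5 × 77000 + 1/5 × 12000 + 1/5 × 62000 + 2/5 × 152000 = 15400 + 2400 + 12400 + 60800 = 91000
Proposal B = 1/25 × 129000 + 8/25 × 24000 + 1/25 × 35000 + 1/25 × 97000 + 14/25 × 81000 = 5160 + 7680 + 1400 + 3880 + 45360 = 63480
Proposal C = 9/100 × 101000 + 43/100 × 68000 + 11/50 × 79000 + 13/50 × 94000 = 9090 + 29240 + 17380 + 24440 = 80150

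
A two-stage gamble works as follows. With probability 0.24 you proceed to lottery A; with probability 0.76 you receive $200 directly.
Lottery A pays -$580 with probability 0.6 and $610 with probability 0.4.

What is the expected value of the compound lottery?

$127.04

EV(A) = 0.6 × (-580) + 0.4 × 610 = -348 + 244 = -104
Branch B: 200 (certain)
Overall = 0.24 × (-104) + 0.76 × 200 = -24.96 + 152 = 127.04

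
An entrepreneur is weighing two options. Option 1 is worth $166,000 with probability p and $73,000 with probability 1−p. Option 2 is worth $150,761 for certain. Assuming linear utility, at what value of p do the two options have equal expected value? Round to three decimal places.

p = 0.836

p·166000 + (1−p)·73000 = 150761
93000p + 73000 = 150761
p = (150761 − 73000) / 93000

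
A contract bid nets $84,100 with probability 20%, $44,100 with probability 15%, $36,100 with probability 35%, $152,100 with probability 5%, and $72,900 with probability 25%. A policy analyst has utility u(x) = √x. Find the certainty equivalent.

E[u] = 0.2·√84100 + 0.15·√44100 + 0.35·√36100 + 0.05·√152100 + 0.25·√72900 = 0.2·290 + 0.15·210 + 0.35·190 + 0.05·390 + 0.25·270 = 243
CE = (243)² = 59049

$59,049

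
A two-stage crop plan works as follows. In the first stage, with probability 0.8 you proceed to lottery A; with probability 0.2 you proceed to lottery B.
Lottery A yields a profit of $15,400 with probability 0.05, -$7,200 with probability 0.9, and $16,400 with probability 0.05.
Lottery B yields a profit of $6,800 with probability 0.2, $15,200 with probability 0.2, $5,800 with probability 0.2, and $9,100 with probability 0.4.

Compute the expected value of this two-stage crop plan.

-$2,072

EV(A) = 0.05 × 15400 + 0.9 × (-7200) + 0.05 × 16400 = 770 − 6480 + 820 = -4890
EV(B) = 0.2 × 6800 + 0.2 × 15200 + 0.2 × 5800 + 0.4 × 9100 = 1360 + 3040 + 1160 + 3640 = 9200
Overall = 0.8 × (-4890) + 0.2 × 9200 = -3912 + 1840 = -2072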